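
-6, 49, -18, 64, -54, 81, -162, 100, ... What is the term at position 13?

-4374

Odd-indexed and even-indexed terms follow separate rules.
Stream A = -6, -18, -54, -162: geometric, ×3 each step.
Stream B = 49, 64, 81, 100: the squares 7², 8², 9², ….
Position 13 → stream A, term 7 = -4374.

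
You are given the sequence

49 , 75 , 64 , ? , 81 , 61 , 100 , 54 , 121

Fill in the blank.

Taking every 2nd term gives 2 separate tracks.
Track A is 49, 64, 81, 100, 121, which is consecutive squares n² from n = 7.
Track B is 75, ?, 61, 54, which is arithmetic with common difference −7.
Track B's pattern makes the blank 68.

68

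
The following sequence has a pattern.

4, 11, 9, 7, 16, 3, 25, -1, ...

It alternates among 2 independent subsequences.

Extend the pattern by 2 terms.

36, -5

Odd-indexed and even-indexed terms follow separate rules.
Subsequence A: 4, 9, 16, 25. Perfect squares starting at 2².
Subsequence B: 11, 7, 3, -1. Linear: a_n = 15 − 4·n.
The 9th slot belongs to subsequence A; its 5th term is 36.
The 10th slot belongs to subsequence B; its 5th term is -5.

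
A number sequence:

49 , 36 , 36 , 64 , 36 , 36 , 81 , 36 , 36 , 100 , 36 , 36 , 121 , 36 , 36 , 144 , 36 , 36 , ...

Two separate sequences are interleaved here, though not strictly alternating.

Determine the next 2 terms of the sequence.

Reading positions in blocks of 3 reveals the pattern ABB — 2 tracks woven together.
Track A: 49, 64, 81, 100, 121, 144. Perfect squares starting at 7².
Track B: 36, 36, 36, 36, 36, 36, 36, 36, 36, 36, 36, 36. Always 36.
The 19th slot belongs to track A; its 7th term is 169.
Position 20 falls in track B as its term 13, giving 36.

169, 36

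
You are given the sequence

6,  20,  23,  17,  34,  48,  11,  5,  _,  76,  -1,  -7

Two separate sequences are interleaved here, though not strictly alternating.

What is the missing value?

Positions follow the repeating pattern AABB; grouping by letter gives 2 tracks.
Track A is 6, 20, 34, 48, ?, 76, which is arithmetic with common difference +14.
Track B is 23, 17, 11, 5, -1, -7, which is linear: a_n = 29 − 6·n.
The gap is track A's term 5; the rule gives 62.

62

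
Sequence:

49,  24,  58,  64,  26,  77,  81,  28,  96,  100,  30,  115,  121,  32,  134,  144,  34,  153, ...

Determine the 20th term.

36

Taking every 3rd term gives 3 separate tracks.
Subsequence A = 49, 64, 81, 100, 121, 144: consecutive squares n² from n = 7.
Subsequence B = 24, 26, 28, 30, 32, 34: adding 2 each time.
Subsequence C = 58, 77, 96, 115, 134, 153: arithmetic, step +19.
The 20th slot belongs to subsequence B; its 7th term is 36.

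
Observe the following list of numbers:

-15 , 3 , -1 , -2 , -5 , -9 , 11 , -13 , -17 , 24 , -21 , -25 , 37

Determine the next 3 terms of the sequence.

-29, -33, 50

Positions follow the repeating pattern ABB; grouping by letter gives 2 tracks.
Stream A: -15, -2, 11, 24, 37 (adding 13 each time).
Stream B: 3, -1, -5, -9, -13, -17, -21, -25 (linear: a_n = 7 − 4·n).
Position 14 → stream B, term 9 = -29.
The 15th slot belongs to stream B; its 10th term is -33.
Term 16 comes from stream A (its 6th entry): 50.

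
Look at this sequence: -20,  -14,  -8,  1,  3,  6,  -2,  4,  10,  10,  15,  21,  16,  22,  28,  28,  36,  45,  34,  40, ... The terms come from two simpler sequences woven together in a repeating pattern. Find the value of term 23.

66

Reading positions in blocks of 6 reveals the pattern AAABBB — 2 tracks woven together.
Track A: -20, -14, -8, -2, 4, 10, 16, 22, 28, 34, 40 — arithmetic, step +6.
Track B: 1, 3, 6, 10, 15, 21, 28, 36, 45 — triangular numbers n(n+1)/2 for n = 1, 2, ….
Term 23 comes from track B (its 11th entry): 66.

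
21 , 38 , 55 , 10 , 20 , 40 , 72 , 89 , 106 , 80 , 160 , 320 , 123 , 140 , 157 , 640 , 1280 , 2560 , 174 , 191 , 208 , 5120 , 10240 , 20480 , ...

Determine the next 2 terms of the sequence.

225, 242

The slot pattern repeats as AAABBB (period 6), so there are 2 interleaved tracks.
Track A: 21, 38, 55, 72, 89, 106, 123, 140, 157, 174, 191, 208 (linear: a_n = 4 + 17·n).
Track B: 10, 20, 40, 80, 160, 320, 640, 1280, 2560, 5120, 10240, 20480 (multiplying by 2 each time).
Term 25 comes from track A (its 13th entry): 225.
The 26th slot belongs to track A; its 14th term is 242.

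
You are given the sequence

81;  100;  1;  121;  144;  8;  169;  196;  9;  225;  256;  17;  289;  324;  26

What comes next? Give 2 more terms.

361, 400

The slot pattern repeats as AAB (period 3), so there are 2 interleaved tracks.
Stream A: 81, 100, 121, 144, 169, 196, 225, 256, 289, 324. Perfect squares starting at 9².
Stream B: 1, 8, 9, 17, 26. A Fibonacci-like recurrence a_n = a_{n-1} + a_{n-2}.
Position 16 → stream A, term 11 = 361.
The 17th slot belongs to stream A; its 12th term is 400.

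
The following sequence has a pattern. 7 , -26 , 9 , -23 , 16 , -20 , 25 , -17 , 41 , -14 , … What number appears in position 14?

-8

Odd-indexed and even-indexed terms follow separate rules.
Stream A = 7, 9, 16, 25, 41: each term equals the sum of the previous two.
Stream B = -26, -23, -20, -17, -14: arithmetic with common difference +3.
Position 14 falls in stream B as its term 7, giving -8.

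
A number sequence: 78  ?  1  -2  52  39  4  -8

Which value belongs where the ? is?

65

Positions follow the repeating pattern AABB; grouping by letter gives 2 tracks.
Track A: 78, ?, 52, 39 — subtracting 13 each time.
Track B: 1, -2, 4, -8 — geometric, ×-2 each step.
Filling track A at index 2 by its rule yields 65.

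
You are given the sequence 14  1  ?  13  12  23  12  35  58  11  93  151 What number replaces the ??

11

Positions follow the repeating pattern ABB; grouping by letter gives 2 tracks.
Subsequence A is 14, 13, 12, 11, which is subtracting 1 each time.
Subsequence B is 1, ?, 12, 23, 35, 58, 93, 151, which is Fibonacci-style (each term is the sum of the two before it).
So the missing entry in subsequence B is 11.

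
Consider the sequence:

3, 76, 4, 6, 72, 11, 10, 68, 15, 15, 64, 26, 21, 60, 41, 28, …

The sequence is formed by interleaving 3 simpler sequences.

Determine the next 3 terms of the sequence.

56, 67, 36

Split by position mod 3 into 3 tracks.
Track A = 3, 6, 10, 15, 21, 28: triangular numbers starting at T_2.
Track B = 76, 72, 68, 64, 60: arithmetic, step −4.
Track C = 4, 11, 15, 26, 41: Fibonacci-style (each term is the sum of the two before it).
Position 17 falls in track B as its term 6, giving 56.
Position 18 → track C, term 6 = 67.
Term 19 comes from track A (its 7th entry): 36.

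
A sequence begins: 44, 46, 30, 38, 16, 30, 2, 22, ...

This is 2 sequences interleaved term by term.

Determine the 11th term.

-26

Odd-indexed and even-indexed terms follow separate rules.
Stream A: 44, 30, 16, 2 (subtracting 14 each time).
Stream B: 46, 38, 30, 22 (linear: a_n = 54 − 8·n).
Term 11 comes from stream A (its 6th entry): -26.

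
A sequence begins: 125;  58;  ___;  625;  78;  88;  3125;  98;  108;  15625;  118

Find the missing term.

The slot pattern repeats as ABB (period 3), so there are 2 interleaved tracks.
Track A = 125, 625, 3125, 15625: successive powers of 5.
Track B = 58, ?, 78, 88, 98, 108, 118: arithmetic with common difference +10.
Filling track B at index 2 by its rule yields 68.

68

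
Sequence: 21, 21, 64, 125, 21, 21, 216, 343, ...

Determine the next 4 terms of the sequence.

The slot pattern repeats as AABB (period 4), so there are 2 interleaved tracks.
Subsequence A: 21, 21, 21, 21. Always 21.
Subsequence B: 64, 125, 216, 343. The cubes 4³, 5³, 6³, ….
The 9th slot belongs to subsequence A; its 5th term is 21.
Position 10 falls in subsequence A as its term 6, giving 21.
Position 11 falls in subsequence B as its term 5, giving 512.
Position 12 → subsequence B, term 6 = 729.

21, 21, 512, 729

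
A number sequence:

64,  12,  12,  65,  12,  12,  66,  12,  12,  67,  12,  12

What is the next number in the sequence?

68

Positions follow the repeating pattern ABB; grouping by letter gives 2 tracks.
Subsequence A: 64, 65, 66, 67 (adding 1 each time).
Subsequence B: 12, 12, 12, 12, 12, 12, 12, 12 (always 12).
Position 13 falls in subsequence A as its term 5, giving 68.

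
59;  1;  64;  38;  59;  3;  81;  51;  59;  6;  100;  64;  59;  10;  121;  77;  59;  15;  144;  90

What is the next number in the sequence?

59

Read the sequence 4 terms at a time; column i is its own pattern.
Track A is 59, 59, 59, 59, 59, which is constant 59.
Track B is 1, 3, 6, 10, 15, which is triangular numbers n(n+1)/2 for n = 1, 2, ….
Track C is 64, 81, 100, 121, 144, which is consecutive squares n² from n = 8.
Track D is 38, 51, 64, 77, 90, which is linear: a_n = 25 + 13·n.
Position 21 → track A, term 6 = 59.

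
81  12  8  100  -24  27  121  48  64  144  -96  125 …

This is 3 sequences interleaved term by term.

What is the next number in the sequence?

169

Read the sequence 3 terms at a time; column i is its own pattern.
Track A = 81, 100, 121, 144: the squares 9², 10², 11², ….
Track B = 12, -24, 48, -96: multiplying by -2 each time.
Track C = 8, 27, 64, 125: consecutive cubes n³ from n = 2.
Term 13 comes from track A (its 5th entry): 169.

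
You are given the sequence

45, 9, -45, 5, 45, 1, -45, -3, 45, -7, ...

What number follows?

Taking every 2nd term gives 2 separate tracks.
Track A: 45, -45, 45, -45, 45 — alternating ±45.
Track B: 9, 5, 1, -3, -7 — arithmetic, step −4.
Position 11 → track A, term 6 = -45.

-45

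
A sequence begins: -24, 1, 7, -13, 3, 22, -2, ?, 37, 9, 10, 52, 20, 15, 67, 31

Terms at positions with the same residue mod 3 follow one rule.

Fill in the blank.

Taking every 3rd term gives 3 separate tracks.
Track A: -24, -13, -2, 9, 20, 31 (linear: a_n = -35 + 11·n).
Track B: 1, 3, ?, 10, 15 (triangular numbers n(n+1)/2 for n = 1, 2, …).
Track C: 7, 22, 37, 52, 67 (linear: a_n = -8 + 15·n).
So the missing entry in track B is 6.

6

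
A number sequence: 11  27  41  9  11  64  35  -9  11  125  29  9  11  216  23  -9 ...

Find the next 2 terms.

Taking every 4th term gives 4 separate tracks.
Subsequence A: 11, 11, 11, 11 — always 11.
Subsequence B: 27, 64, 125, 216 — the cubes 3³, 4³, 5³, ….
Subsequence C: 41, 35, 29, 23 — subtracting 6 each time.
Subsequence D: 9, -9, 9, -9 — oscillating between 9 and -9.
The 17th slot belongs to subsequence A; its 5th term is 11.
The 18th slot belongs to subsequence B; its 5th term is 343.

11, 343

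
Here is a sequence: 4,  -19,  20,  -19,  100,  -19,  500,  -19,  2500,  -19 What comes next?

12500

Split by position mod 2 into 2 tracks.
Subsequence A = 4, 20, 100, 500, 2500: multiplying by 5 each time.
Subsequence B = -19, -19, -19, -19, -19: always -19.
The 11th slot belongs to subsequence A; its 6th term is 12500.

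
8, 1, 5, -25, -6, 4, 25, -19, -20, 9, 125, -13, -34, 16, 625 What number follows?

Taking every 4th term gives 4 separate tracks.
Track A is 8, -6, -20, -34, which is linear: a_n = 22 − 14·n.
Track B is 1, 4, 9, 16, which is consecutive squares n² from n = 1.
Track C is 5, 25, 125, 625, which is powers of 5.
Track D is -25, -19, -13, which is arithmetic with common difference +6.
The 16th slot belongs to track D; its 4th term is -7.

-7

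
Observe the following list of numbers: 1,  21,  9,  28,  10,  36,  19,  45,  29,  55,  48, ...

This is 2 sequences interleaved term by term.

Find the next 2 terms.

66, 77

The terms cycle through 2 interleaved subsequences.
Subsequence A = 1, 9, 10, 19, 29, 48: a Fibonacci-like recurrence a_n = a_{n-1} + a_{n-2}.
Subsequence B = 21, 28, 36, 45, 55: the triangular numbers T_6, T_7, ….
Position 12 → subsequence B, term 6 = 66.
Position 13 → subsequence A, term 7 = 77.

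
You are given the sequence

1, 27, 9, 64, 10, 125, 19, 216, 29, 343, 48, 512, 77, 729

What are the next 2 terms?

125, 1000

Odd-indexed and even-indexed terms follow separate rules.
Stream A: 1, 9, 10, 19, 29, 48, 77 — each term equals the sum of the previous two.
Stream B: 27, 64, 125, 216, 343, 512, 729 — consecutive cubes n³ from n = 3.
Position 15 → stream A, term 8 = 125.
Position 16 falls in stream B as its term 8, giving 1000.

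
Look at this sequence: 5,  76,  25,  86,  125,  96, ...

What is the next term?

The terms cycle through 2 interleaved subsequences.
Track A = 5, 25, 125: powers 5^1, 5^2, 5^3, ….
Track B = 76, 86, 96: linear: a_n = 66 + 10·n.
Position 7 → track A, term 4 = 625.

625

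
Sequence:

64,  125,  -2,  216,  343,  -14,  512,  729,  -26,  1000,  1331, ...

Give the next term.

-38

Positions follow the repeating pattern AAB; grouping by letter gives 2 tracks.
Track A = 64, 125, 216, 343, 512, 729, 1000, 1331: consecutive cubes n³ from n = 4.
Track B = -2, -14, -26: arithmetic, step −12.
Position 12 → track B, term 4 = -38.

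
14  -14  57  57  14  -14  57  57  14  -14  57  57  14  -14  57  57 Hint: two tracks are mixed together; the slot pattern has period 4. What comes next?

14

The slot pattern repeats as AABB (period 4), so there are 2 interleaved tracks.
Track A: 14, -14, 14, -14, 14, -14, 14, -14 (the oscillation 14·(−1)^(n+1)).
Track B: 57, 57, 57, 57, 57, 57, 57, 57 (always 57).
Position 17 falls in track A as its term 9, giving 14.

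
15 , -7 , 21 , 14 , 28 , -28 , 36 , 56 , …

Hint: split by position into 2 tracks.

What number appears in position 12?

The terms cycle through 2 interleaved subsequences.
Subsequence A = 15, 21, 28, 36: the triangular numbers T_5, T_6, ….
Subsequence B = -7, 14, -28, 56: multiplying by -2 each time.
Term 12 comes from subsequence B (its 6th entry): 224.

224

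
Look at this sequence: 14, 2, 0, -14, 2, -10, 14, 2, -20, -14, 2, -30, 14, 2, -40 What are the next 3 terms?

-14, 2, -50

Split by position mod 3: positions 1, 4, 7, … form one track, and each other residue class forms its own.
Track A is 14, -14, 14, -14, 14, which is alternating ±14.
Track B is 2, 2, 2, 2, 2, which is always 2.
Track C is 0, -10, -20, -30, -40, which is arithmetic, step −10.
Position 16 → track A, term 6 = -14.
Position 17 → track B, term 6 = 2.
Position 18 → track C, term 6 = -50.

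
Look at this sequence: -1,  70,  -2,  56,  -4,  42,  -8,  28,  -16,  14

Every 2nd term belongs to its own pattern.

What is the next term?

Positions 1, 3, 5, … form one subsequence and positions 2, 4, 6, … form another.
Track A: -1, -2, -4, -8, -16 — geometric with ratio 2.
Track B: 70, 56, 42, 28, 14 — subtracting 14 each time.
Position 11 falls in track A as its term 6, giving -32.

-32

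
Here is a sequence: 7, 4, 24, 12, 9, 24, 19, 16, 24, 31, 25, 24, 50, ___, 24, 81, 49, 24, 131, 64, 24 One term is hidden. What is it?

36

Read the sequence 3 terms at a time; column i is its own pattern.
Stream A is 7, 12, 19, 31, 50, 81, 131, which is a Fibonacci-like recurrence a_n = a_{n-1} + a_{n-2}.
Stream B is 4, 9, 16, 25, ?, 49, 64, which is perfect squares starting at 2².
Stream C is 24, 24, 24, 24, 24, 24, 24, which is constant 24.
The gap is stream B's term 5; the rule gives 36.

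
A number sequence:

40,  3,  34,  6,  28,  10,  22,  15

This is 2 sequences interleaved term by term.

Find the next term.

16

Split by position mod 2 into 2 tracks.
Subsequence A = 40, 34, 28, 22: arithmetic, step −6.
Subsequence B = 3, 6, 10, 15: triangular numbers n(n+1)/2 for n = 2, 3, ….
Position 9 falls in subsequence A as its term 5, giving 16.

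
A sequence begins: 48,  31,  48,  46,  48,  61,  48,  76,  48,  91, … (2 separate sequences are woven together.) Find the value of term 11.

48

Positions 1, 3, 5, … form one subsequence and positions 2, 4, 6, … form another.
Track A = 48, 48, 48, 48, 48: always 48.
Track B = 31, 46, 61, 76, 91: linear: a_n = 16 + 15·n.
Term 11 comes from track A (its 6th entry): 48.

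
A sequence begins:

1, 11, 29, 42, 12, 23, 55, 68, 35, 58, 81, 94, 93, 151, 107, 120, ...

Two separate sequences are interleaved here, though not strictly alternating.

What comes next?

Positions follow the repeating pattern AABB; grouping by letter gives 2 tracks.
Stream A: 1, 11, 12, 23, 35, 58, 93, 151 — a Fibonacci-like recurrence a_n = a_{n-1} + a_{n-2}.
Stream B: 29, 42, 55, 68, 81, 94, 107, 120 — arithmetic with common difference +13.
Position 17 → stream A, term 9 = 244.

244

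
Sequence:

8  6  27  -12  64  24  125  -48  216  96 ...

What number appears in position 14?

384

Odd-indexed and even-indexed terms follow separate rules.
Subsequence A: 8, 27, 64, 125, 216 (the cubes 2³, 3³, 4³, …).
Subsequence B: 6, -12, 24, -48, 96 (geometric, ×-2 each step).
Position 14 → subsequence B, term 7 = 384.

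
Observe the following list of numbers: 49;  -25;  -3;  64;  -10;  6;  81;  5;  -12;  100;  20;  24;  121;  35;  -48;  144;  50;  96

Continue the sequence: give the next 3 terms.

169, 65, -192

Split by position mod 3 into 3 tracks.
Stream A: 49, 64, 81, 100, 121, 144 — consecutive squares n² from n = 7.
Stream B: -25, -10, 5, 20, 35, 50 — linear: a_n = -40 + 15·n.
Stream C: -3, 6, -12, 24, -48, 96 — multiplying by -2 each time.
Position 19 → stream A, term 7 = 169.
Term 20 comes from stream B (its 7th entry): 65.
Position 21 falls in stream C as its term 7, giving -192.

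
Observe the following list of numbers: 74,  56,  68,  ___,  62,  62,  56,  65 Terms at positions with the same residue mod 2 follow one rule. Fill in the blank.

Split by position mod 2 into 2 tracks.
Track A is 74, 68, 62, 56, which is linear: a_n = 80 − 6·n.
Track B is 56, ?, 62, 65, which is adding 3 each time.
So the missing entry in track B is 59.

59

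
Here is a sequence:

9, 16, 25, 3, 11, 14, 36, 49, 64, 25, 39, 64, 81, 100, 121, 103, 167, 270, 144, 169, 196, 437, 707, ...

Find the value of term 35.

12687

Positions follow the repeating pattern AAABBB; grouping by letter gives 2 tracks.
Subsequence A: 9, 16, 25, 36, 49, 64, 81, 100, 121, 144, 169, 196 (consecutive squares n² from n = 3).
Subsequence B: 3, 11, 14, 25, 39, 64, 103, 167, 270, 437, 707 (each term equals the sum of the previous two).
The 35th slot belongs to subsequence B; its 17th term is 12687.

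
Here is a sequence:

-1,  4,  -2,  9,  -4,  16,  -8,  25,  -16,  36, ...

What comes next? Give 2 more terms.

-32, 49

Positions 1, 3, 5, … form one subsequence and positions 2, 4, 6, … form another.
Track A: -1, -2, -4, -8, -16 (a geometric progression (common ratio 2)).
Track B: 4, 9, 16, 25, 36 (consecutive squares n² from n = 2).
Position 11 falls in track A as its term 6, giving -32.
Term 12 comes from track B (its 6th entry): 49.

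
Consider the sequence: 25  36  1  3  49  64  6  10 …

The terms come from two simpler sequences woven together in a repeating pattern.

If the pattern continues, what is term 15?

Reading positions in blocks of 4 reveals the pattern AABB — 2 tracks woven together.
Track A is 25, 36, 49, 64, which is the squares 5², 6², 7², ….
Track B is 1, 3, 6, 10, which is the triangular numbers T_1, T_2, ….
Position 15 → track B, term 7 = 28.

28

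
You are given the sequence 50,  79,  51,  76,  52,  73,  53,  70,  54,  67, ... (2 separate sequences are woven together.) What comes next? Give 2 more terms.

55, 64

Split by position mod 2 into 2 tracks.
Subsequence A is 50, 51, 52, 53, 54, which is arithmetic with common difference +1.
Subsequence B is 79, 76, 73, 70, 67, which is linear: a_n = 82 − 3·n.
The 11th slot belongs to subsequence A; its 6th term is 55.
The 12th slot belongs to subsequence B; its 6th term is 64.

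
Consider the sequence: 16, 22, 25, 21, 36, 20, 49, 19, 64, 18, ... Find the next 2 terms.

81, 17

Positions 1, 3, 5, … form one subsequence and positions 2, 4, 6, … form another.
Subsequence A is 16, 25, 36, 49, 64, which is consecutive squares n² from n = 4.
Subsequence B is 22, 21, 20, 19, 18, which is linear: a_n = 23 − n.
Term 11 comes from subsequence A (its 6th entry): 81.
Position 12 → subsequence B, term 6 = 17.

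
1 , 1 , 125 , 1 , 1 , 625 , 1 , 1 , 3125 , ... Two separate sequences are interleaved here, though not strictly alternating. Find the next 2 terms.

Reading positions in blocks of 3 reveals the pattern AAB — 2 tracks woven together.
Stream A = 1, 1, 1, 1, 1, 1: constant 1.
Stream B = 125, 625, 3125: successive powers of 5.
Position 10 falls in stream A as its term 7, giving 1.
Term 11 comes from stream A (its 8th entry): 1.

1, 1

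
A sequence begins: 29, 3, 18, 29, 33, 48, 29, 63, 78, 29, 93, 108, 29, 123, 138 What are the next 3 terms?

Reading positions in blocks of 3 reveals the pattern ABB — 2 tracks woven together.
Track A: 29, 29, 29, 29, 29. The constant sequence 29.
Track B: 3, 18, 33, 48, 63, 78, 93, 108, 123, 138. Arithmetic with common difference +15.
The 16th slot belongs to track A; its 6th term is 29.
Position 17 falls in track B as its term 11, giving 153.
Term 18 comes from track B (its 12th entry): 168.

29, 153, 168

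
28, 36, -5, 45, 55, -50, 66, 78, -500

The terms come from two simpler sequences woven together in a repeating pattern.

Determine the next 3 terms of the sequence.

91, 105, -5000

The slot pattern repeats as AAB (period 3), so there are 2 interleaved tracks.
Subsequence A is 28, 36, 45, 55, 66, 78, which is triangular numbers n(n+1)/2 for n = 7, 8, ….
Subsequence B is -5, -50, -500, which is geometric with ratio 10.
Position 10 falls in subsequence A as its term 7, giving 91.
Position 11 falls in subsequence A as its term 8, giving 105.
Term 12 comes from subsequence B (its 4th entry): -5000.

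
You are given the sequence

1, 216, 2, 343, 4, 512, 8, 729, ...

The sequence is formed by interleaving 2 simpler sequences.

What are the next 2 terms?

Split by position mod 2 into 2 tracks.
Track A: 1, 2, 4, 8 — multiplying by 2 each time.
Track B: 216, 343, 512, 729 — the cubes 6³, 7³, 8³, ….
Term 9 comes from track A (its 5th entry): 16.
Term 10 comes from track B (its 5th entry): 1000.

16, 1000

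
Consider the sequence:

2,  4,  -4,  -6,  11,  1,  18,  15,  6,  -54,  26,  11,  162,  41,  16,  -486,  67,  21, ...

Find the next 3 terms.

1458, 108, 26

Split by position mod 3 into 3 tracks.
Subsequence A: 2, -6, 18, -54, 162, -486 — geometric with ratio -3.
Subsequence B: 4, 11, 15, 26, 41, 67 — a Fibonacci-like recurrence a_n = a_{n-1} + a_{n-2}.
Subsequence C: -4, 1, 6, 11, 16, 21 — linear: a_n = -9 + 5·n.
Term 19 comes from subsequence A (its 7th entry): 1458.
Term 20 comes from subsequence B (its 7th entry): 108.
Position 21 falls in subsequence C as its term 7, giving 26.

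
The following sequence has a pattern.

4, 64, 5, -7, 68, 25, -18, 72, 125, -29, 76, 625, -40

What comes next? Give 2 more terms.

80, 3125

Taking every 3rd term gives 3 separate tracks.
Track A: 4, -7, -18, -29, -40. Arithmetic, step −11.
Track B: 64, 68, 72, 76. Linear: a_n = 60 + 4·n.
Track C: 5, 25, 125, 625. Successive powers of 5.
Position 14 → track B, term 5 = 80.
The 15th slot belongs to track C; its 5th term is 3125.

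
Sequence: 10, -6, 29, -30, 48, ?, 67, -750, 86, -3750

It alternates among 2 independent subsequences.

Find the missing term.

-150

The terms cycle through 2 interleaved subsequences.
Subsequence A: 10, 29, 48, 67, 86. Adding 19 each time.
Subsequence B: -6, -30, ?, -750, -3750. Geometric with ratio 5.
Subsequence B's pattern makes the blank -150.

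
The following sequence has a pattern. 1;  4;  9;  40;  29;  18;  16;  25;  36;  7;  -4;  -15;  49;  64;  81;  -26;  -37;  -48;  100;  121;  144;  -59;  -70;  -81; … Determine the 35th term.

Reading positions in blocks of 6 reveals the pattern AAABBB — 2 tracks woven together.
Track A: 1, 4, 9, 16, 25, 36, 49, 64, 81, 100, 121, 144 (the squares 1², 2², 3², …).
Track B: 40, 29, 18, 7, -4, -15, -26, -37, -48, -59, -70, -81 (subtracting 11 each time).
The 35th slot belongs to track B; its 17th term is -136.

-136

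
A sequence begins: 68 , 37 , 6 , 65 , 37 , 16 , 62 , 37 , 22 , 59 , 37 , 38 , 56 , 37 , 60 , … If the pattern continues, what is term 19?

50

Taking every 3rd term gives 3 separate tracks.
Subsequence A: 68, 65, 62, 59, 56 (subtracting 3 each time).
Subsequence B: 37, 37, 37, 37, 37 (constant 37).
Subsequence C: 6, 16, 22, 38, 60 (a Fibonacci-like recurrence a_n = a_{n-1} + a_{n-2}).
The 19th slot belongs to subsequence A; its 7th term is 50.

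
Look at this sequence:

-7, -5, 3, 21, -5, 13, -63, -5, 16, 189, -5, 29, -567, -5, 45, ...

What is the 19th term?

Read the sequence 3 terms at a time; column i is its own pattern.
Track A: -7, 21, -63, 189, -567. A geometric progression (common ratio -3).
Track B: -5, -5, -5, -5, -5. The constant sequence -5.
Track C: 3, 13, 16, 29, 45. Each term equals the sum of the previous two.
Position 19 → track A, term 7 = -5103.

-5103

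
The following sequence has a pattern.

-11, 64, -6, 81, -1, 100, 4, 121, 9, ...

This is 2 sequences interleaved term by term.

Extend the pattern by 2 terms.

Taking every 2nd term gives 2 separate tracks.
Stream A = -11, -6, -1, 4, 9: arithmetic, step +5.
Stream B = 64, 81, 100, 121: the squares 8², 9², 10², ….
Position 10 → stream B, term 5 = 144.
Term 11 comes from stream A (its 6th entry): 14.

144, 14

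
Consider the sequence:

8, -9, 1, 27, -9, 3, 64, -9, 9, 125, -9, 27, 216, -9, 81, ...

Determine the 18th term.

243

Split by position mod 3: positions 1, 4, 7, … form one track, and each other residue class forms its own.
Stream A is 8, 27, 64, 125, 216, which is perfect cubes starting at 2³.
Stream B is -9, -9, -9, -9, -9, which is always -9.
Stream C is 1, 3, 9, 27, 81, which is successive powers of 3.
Position 18 → stream C, term 6 = 243.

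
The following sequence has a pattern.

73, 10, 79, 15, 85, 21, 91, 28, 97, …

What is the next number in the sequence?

36

Taking every 2nd term gives 2 separate tracks.
Track A is 73, 79, 85, 91, 97, which is linear: a_n = 67 + 6·n.
Track B is 10, 15, 21, 28, which is the triangular numbers T_4, T_5, ….
Term 10 comes from track B (its 5th entry): 36.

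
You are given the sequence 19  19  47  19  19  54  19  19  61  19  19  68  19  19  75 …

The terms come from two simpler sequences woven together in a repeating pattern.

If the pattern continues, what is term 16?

The slot pattern repeats as AAB (period 3), so there are 2 interleaved tracks.
Subsequence A: 19, 19, 19, 19, 19, 19, 19, 19, 19, 19 — constant 19.
Subsequence B: 47, 54, 61, 68, 75 — linear: a_n = 40 + 7·n.
Position 16 falls in subsequence A as its term 11, giving 19.

19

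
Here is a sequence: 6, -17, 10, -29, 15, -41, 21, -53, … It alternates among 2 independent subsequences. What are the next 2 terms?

The terms cycle through 2 interleaved subsequences.
Track A: 6, 10, 15, 21. Triangular numbers n(n+1)/2 for n = 3, 4, ….
Track B: -17, -29, -41, -53. Linear: a_n = -5 − 12·n.
Position 9 falls in track A as its term 5, giving 28.
Position 10 → track B, term 5 = -65.

28, -65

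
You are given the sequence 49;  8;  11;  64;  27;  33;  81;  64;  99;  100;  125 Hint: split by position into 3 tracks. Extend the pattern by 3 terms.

The terms cycle through 3 interleaved subsequences.
Track A: 49, 64, 81, 100. Consecutive squares n² from n = 7.
Track B: 8, 27, 64, 125. Consecutive cubes n³ from n = 2.
Track C: 11, 33, 99. Multiplying by 3 each time.
Position 12 → track C, term 4 = 297.
Position 13 → track A, term 5 = 121.
Position 14 falls in track B as its term 5, giving 216.

297, 121, 216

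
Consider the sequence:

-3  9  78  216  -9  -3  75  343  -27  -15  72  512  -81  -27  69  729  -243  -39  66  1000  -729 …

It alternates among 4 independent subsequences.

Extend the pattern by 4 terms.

-51, 63, 1331, -2187

The terms cycle through 4 interleaved subsequences.
Stream A: -3, -9, -27, -81, -243, -729 — geometric, ×3 each step.
Stream B: 9, -3, -15, -27, -39 — arithmetic, step −12.
Stream C: 78, 75, 72, 69, 66 — linear: a_n = 81 − 3·n.
Stream D: 216, 343, 512, 729, 1000 — consecutive cubes n³ from n = 6.
Term 22 comes from stream B (its 6th entry): -51.
Position 23 falls in stream C as its term 6, giving 63.
The 24th slot belongs to stream D; its 6th term is 1331.
Position 25 → stream A, term 7 = -2187.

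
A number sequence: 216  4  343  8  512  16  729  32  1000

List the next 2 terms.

The terms cycle through 2 interleaved subsequences.
Track A is 216, 343, 512, 729, 1000, which is perfect cubes starting at 6³.
Track B is 4, 8, 16, 32, which is powers of 2.
The 10th slot belongs to track B; its 5th term is 64.
Position 11 falls in track A as its term 6, giving 1331.

64, 1331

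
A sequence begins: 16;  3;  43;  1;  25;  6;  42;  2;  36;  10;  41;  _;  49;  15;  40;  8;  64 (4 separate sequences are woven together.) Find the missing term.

The terms cycle through 4 interleaved subsequences.
Track A: 16, 25, 36, 49, 64 — perfect squares starting at 4².
Track B: 3, 6, 10, 15 — triangular numbers starting at T_2.
Track C: 43, 42, 41, 40 — subtracting 1 each time.
Track D: 1, 2, ?, 8 — geometric with ratio 2.
Filling track D at index 3 by its rule yields 4.

4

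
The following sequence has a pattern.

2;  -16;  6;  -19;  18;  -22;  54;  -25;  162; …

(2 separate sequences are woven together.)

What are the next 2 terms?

-28, 486

Odd-indexed and even-indexed terms follow separate rules.
Track A is 2, 6, 18, 54, 162, which is geometric, ×3 each step.
Track B is -16, -19, -22, -25, which is linear: a_n = -13 − 3·n.
The 10th slot belongs to track B; its 5th term is -28.
Position 11 → track A, term 6 = 486.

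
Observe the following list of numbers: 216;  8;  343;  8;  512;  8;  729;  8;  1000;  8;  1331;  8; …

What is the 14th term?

Odd-indexed and even-indexed terms follow separate rules.
Track A: 216, 343, 512, 729, 1000, 1331. The cubes 6³, 7³, 8³, ….
Track B: 8, 8, 8, 8, 8, 8. Always 8.
Position 14 falls in track B as its term 7, giving 8.

8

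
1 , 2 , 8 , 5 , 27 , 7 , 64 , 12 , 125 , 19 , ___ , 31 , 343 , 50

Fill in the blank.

216

The terms cycle through 2 interleaved subsequences.
Track A: 1, 8, 27, 64, 125, ?, 343. Consecutive cubes n³ from n = 1.
Track B: 2, 5, 7, 12, 19, 31, 50. Each term equals the sum of the previous two.
The gap is track A's term 6; the rule gives 216.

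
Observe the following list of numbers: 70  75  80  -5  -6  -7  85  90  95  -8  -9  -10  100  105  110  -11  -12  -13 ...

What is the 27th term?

Reading positions in blocks of 6 reveals the pattern AAABBB — 2 tracks woven together.
Track A: 70, 75, 80, 85, 90, 95, 100, 105, 110. Arithmetic, step +5.
Track B: -5, -6, -7, -8, -9, -10, -11, -12, -13. Linear: a_n = -4 − n.
Position 27 → track A, term 15 = 140.

140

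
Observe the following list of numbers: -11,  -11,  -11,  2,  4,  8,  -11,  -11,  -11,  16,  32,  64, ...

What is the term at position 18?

512

Reading positions in blocks of 6 reveals the pattern AAABBB — 2 tracks woven together.
Subsequence A: -11, -11, -11, -11, -11, -11 — constant -11.
Subsequence B: 2, 4, 8, 16, 32, 64 — powers 2^1, 2^2, 2^3, ….
Position 18 falls in subsequence B as its term 9, giving 512.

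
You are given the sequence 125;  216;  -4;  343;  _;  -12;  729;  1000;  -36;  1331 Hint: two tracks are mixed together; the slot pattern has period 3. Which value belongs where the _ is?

512

The slot pattern repeats as AAB (period 3), so there are 2 interleaved tracks.
Track A: 125, 216, 343, ?, 729, 1000, 1331. Consecutive cubes n³ from n = 5.
Track B: -4, -12, -36. A geometric progression (common ratio 3).
Track A's pattern makes the blank 512.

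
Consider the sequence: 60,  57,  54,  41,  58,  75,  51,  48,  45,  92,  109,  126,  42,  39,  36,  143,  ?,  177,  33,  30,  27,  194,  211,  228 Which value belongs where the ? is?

160

The slot pattern repeats as AAABBB (period 6), so there are 2 interleaved tracks.
Track A is 60, 57, 54, 51, 48, 45, 42, 39, 36, 33, 30, 27, which is arithmetic with common difference −3.
Track B is 41, 58, 75, 92, 109, 126, 143, ?, 177, 194, 211, 228, which is arithmetic, step +17.
Track B's pattern makes the blank 160.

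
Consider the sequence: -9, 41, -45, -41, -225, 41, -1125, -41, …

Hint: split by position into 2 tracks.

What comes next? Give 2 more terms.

Odd-indexed and even-indexed terms follow separate rules.
Track A is -9, -45, -225, -1125, which is a geometric progression (common ratio 5).
Track B is 41, -41, 41, -41, which is alternating ±41.
Term 9 comes from track A (its 5th entry): -5625.
Position 10 → track B, term 5 = 41.

-5625, 41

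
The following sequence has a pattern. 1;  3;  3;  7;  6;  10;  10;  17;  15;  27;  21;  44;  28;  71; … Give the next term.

36

Split by position mod 2 into 2 tracks.
Stream A = 1, 3, 6, 10, 15, 21, 28: triangular numbers starting at T_1.
Stream B = 3, 7, 10, 17, 27, 44, 71: each term equals the sum of the previous two.
Position 15 falls in stream A as its term 8, giving 36.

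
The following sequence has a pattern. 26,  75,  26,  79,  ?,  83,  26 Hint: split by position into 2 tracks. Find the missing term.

Split by position mod 2 into 2 tracks.
Subsequence A: 26, 26, ?, 26 (the constant sequence 26).
Subsequence B: 75, 79, 83 (arithmetic, step +4).
So the missing entry in subsequence A is 26.

26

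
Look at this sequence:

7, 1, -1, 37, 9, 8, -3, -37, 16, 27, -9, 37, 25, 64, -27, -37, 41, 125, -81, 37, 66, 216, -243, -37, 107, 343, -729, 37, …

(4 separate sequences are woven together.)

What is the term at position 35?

Split by position mod 4: positions 1, 5, 9, … form one track, and each other residue class forms its own.
Subsequence A is 7, 9, 16, 25, 41, 66, 107, which is Fibonacci-style (each term is the sum of the two before it).
Subsequence B is 1, 8, 27, 64, 125, 216, 343, which is consecutive cubes n³ from n = 1.
Subsequence C is -1, -3, -9, -27, -81, -243, -729, which is geometric, ×3 each step.
Subsequence D is 37, -37, 37, -37, 37, -37, 37, which is alternating ±37.
Position 35 falls in subsequence C as its term 9, giving -6561.

-6561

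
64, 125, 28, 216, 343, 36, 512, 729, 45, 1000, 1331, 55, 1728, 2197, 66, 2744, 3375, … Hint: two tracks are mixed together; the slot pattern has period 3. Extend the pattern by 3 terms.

Positions follow the repeating pattern AAB; grouping by letter gives 2 tracks.
Subsequence A: 64, 125, 216, 343, 512, 729, 1000, 1331, 1728, 2197, 2744, 3375. Consecutive cubes n³ from n = 4.
Subsequence B: 28, 36, 45, 55, 66. Triangular numbers starting at T_7.
Position 18 → subsequence B, term 6 = 78.
Position 19 falls in subsequence A as its term 13, giving 4096.
Position 20 falls in subsequence A as its term 14, giving 4913.

78, 4096, 4913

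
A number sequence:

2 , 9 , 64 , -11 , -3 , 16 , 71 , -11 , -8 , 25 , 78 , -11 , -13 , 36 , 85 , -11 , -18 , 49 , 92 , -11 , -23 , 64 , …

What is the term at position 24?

Taking every 4th term gives 4 separate tracks.
Track A = 2, -3, -8, -13, -18, -23: subtracting 5 each time.
Track B = 9, 16, 25, 36, 49, 64: consecutive squares n² from n = 3.
Track C = 64, 71, 78, 85, 92: linear: a_n = 57 + 7·n.
Track D = -11, -11, -11, -11, -11: always -11.
The 24th slot belongs to track D; its 6th term is -11.

-11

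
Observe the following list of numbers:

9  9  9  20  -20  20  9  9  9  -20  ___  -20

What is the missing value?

20

Positions follow the repeating pattern AAABBB; grouping by letter gives 2 tracks.
Track A: 9, 9, 9, 9, 9, 9 (always 9).
Track B: 20, -20, 20, -20, ?, -20 (alternating ±20).
So the missing entry in track B is 20.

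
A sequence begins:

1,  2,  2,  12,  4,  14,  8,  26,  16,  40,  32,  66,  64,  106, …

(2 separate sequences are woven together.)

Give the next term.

128

Taking every 2nd term gives 2 separate tracks.
Subsequence A: 1, 2, 4, 8, 16, 32, 64. Powers of 2.
Subsequence B: 2, 12, 14, 26, 40, 66, 106. Each term equals the sum of the previous two.
The 15th slot belongs to subsequence A; its 8th term is 128.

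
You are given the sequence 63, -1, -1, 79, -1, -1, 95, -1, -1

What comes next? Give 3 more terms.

111, -1, -1

Positions follow the repeating pattern ABB; grouping by letter gives 2 tracks.
Stream A is 63, 79, 95, which is arithmetic with common difference +16.
Stream B is -1, -1, -1, -1, -1, -1, which is the constant sequence -1.
Position 10 falls in stream A as its term 4, giving 111.
Term 11 comes from stream B (its 7th entry): -1.
Term 12 comes from stream B (its 8th entry): -1.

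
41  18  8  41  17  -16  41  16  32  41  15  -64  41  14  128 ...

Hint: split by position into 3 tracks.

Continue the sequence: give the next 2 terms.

Split by position mod 3: positions 1, 4, 7, … form one track, and each other residue class forms its own.
Subsequence A: 41, 41, 41, 41, 41 (the constant sequence 41).
Subsequence B: 18, 17, 16, 15, 14 (arithmetic, step −1).
Subsequence C: 8, -16, 32, -64, 128 (multiplying by -2 each time).
Position 16 falls in subsequence A as its term 6, giving 41.
Position 17 falls in subsequence B as its term 6, giving 13.

41, 13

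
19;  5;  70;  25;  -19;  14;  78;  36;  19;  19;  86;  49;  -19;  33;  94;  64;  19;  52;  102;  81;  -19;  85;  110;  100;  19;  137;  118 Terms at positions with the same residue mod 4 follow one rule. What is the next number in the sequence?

Read the sequence 4 terms at a time; column i is its own pattern.
Track A = 19, -19, 19, -19, 19, -19, 19: oscillating between 19 and -19.
Track B = 5, 14, 19, 33, 52, 85, 137: Fibonacci-style (each term is the sum of the two before it).
Track C = 70, 78, 86, 94, 102, 110, 118: arithmetic with common difference +8.
Track D = 25, 36, 49, 64, 81, 100: consecutive squares n² from n = 5.
Position 28 → track D, term 7 = 121.

121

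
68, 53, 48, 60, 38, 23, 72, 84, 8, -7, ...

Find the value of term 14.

Reading positions in blocks of 4 reveals the pattern AABB — 2 tracks woven together.
Track A: 68, 53, 38, 23, 8, -7. Arithmetic with common difference −15.
Track B: 48, 60, 72, 84. Arithmetic, step +12.
Position 14 falls in track A as its term 8, giving -37.

-37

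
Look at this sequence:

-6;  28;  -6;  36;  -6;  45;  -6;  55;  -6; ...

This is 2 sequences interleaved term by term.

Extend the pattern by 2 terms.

66, -6

Taking every 2nd term gives 2 separate tracks.
Subsequence A: -6, -6, -6, -6, -6 — always -6.
Subsequence B: 28, 36, 45, 55 — triangular numbers starting at T_7.
Position 10 falls in subsequence B as its term 5, giving 66.
Position 11 falls in subsequence A as its term 6, giving -6.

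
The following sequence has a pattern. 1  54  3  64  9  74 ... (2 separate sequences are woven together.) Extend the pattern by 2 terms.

Odd-indexed and even-indexed terms follow separate rules.
Stream A: 1, 3, 9 — powers of 3.
Stream B: 54, 64, 74 — arithmetic, step +10.
The 7th slot belongs to stream A; its 4th term is 27.
Position 8 falls in stream B as its term 4, giving 84.

27, 84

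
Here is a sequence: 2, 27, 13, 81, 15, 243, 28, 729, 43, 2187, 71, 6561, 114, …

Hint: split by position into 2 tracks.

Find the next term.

The terms cycle through 2 interleaved subsequences.
Stream A: 2, 13, 15, 28, 43, 71, 114 — each term equals the sum of the previous two.
Stream B: 27, 81, 243, 729, 2187, 6561 — powers of 3.
Term 14 comes from stream B (its 7th entry): 19683.

19683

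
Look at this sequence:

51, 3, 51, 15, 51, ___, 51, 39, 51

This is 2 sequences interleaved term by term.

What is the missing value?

The terms cycle through 2 interleaved subsequences.
Stream A is 51, 51, 51, 51, 51, which is always 51.
Stream B is 3, 15, ?, 39, which is arithmetic with common difference +12.
So the missing entry in stream B is 27.

27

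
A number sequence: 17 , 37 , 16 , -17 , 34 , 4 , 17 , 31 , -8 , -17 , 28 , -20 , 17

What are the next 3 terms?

25, -32, -17

The terms cycle through 3 interleaved subsequences.
Track A: 17, -17, 17, -17, 17 — the oscillation 17·(−1)^(n+1).
Track B: 37, 34, 31, 28 — arithmetic, step −3.
Track C: 16, 4, -8, -20 — subtracting 12 each time.
The 14th slot belongs to track B; its 5th term is 25.
Position 15 falls in track C as its term 5, giving -32.
Position 16 → track A, term 6 = -17.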